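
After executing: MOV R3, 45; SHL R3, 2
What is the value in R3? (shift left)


Register state trace:
  MOV R3, 45  → R3 = 45
  SHL R3, 2  → R3 = 45 << 2 = 45 * 2^2 = 180
Final: R3 = 180

180


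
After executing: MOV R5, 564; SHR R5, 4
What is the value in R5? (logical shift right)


Register state trace:
  MOV R5, 564  → R5 = 564
  SHR R5, 4  → R5 = 564 >> 4 = 564 // 2^4 = 35
Final: R5 = 35

35


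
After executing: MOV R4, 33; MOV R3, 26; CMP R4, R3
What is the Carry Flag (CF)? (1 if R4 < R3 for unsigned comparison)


Register state trace:
  MOV R4, 33  → R4 = 33
  MOV R3, 26  → R3 = 26
  CMP R4, R3  → unsigned 33 - 26: no borrow
  33 >= 26, so CF = 0
CF = 0

0


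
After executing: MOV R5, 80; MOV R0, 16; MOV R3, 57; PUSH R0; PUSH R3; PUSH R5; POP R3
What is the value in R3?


Stack trace (top is rightmost):
  MOV R5, 80  → R5 = 80
  MOV R0, 16  → R0 = 16
  MOV R3, 57  → R3 = 57
  PUSH R0  → stack: [16]
  PUSH R3  → stack: [16, 57]
  PUSH R5  → stack: [16, 57, 80]
  POP R3  → R3 = 80, stack: [16, 57]
Final: R3 = 80

80


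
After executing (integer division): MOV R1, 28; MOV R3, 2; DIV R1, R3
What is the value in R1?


Register state trace:
  MOV R1, 28  → R1 = 28
  MOV R3, 2  → R3 = 2
  DIV R1, R3  → R1 = 28 // 2 = 14
Final: R1 = 14

14


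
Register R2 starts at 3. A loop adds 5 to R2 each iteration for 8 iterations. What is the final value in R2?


Starting value: R2 = 3
  Iter 1: R2 = 3 + 5 = 8
  Iter 2: R2 = 8 + 5 = 13
  Iter 3: R2 = 13 + 5 = 18
  Iter 4: R2 = 18 + 5 = 23
  Iter 5: R2 = 23 + 5 = 28
  Iter 6: R2 = 28 + 5 = 33
  Iter 7: R2 = 33 + 5 = 38
  Iter 8: R2 = 38 + 5 = 43
Final: R2 = 43

43


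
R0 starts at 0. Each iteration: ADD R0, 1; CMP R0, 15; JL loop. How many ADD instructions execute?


Loop trace (R0 starts at 0, target 15, step 1):
  ADD #1: R0 = 0 + 1 = 1  → 1 < 15, loop
  ADD #2: R0 = 1 + 1 = 2  → 2 < 15, loop
  ADD #3: R0 = 2 + 1 = 3  → 3 < 15, loop
  ADD #4: R0 = 3 + 1 = 4  → 4 < 15, loop
  ADD #5: R0 = 4 + 1 = 5  → 5 < 15, loop
  ADD #6: R0 = 5 + 1 = 6  → 6 < 15, loop
  ADD #7: R0 = 6 + 1 = 7  → 7 < 15, loop
  ADD #8: R0 = 7 + 1 = 8  → 8 < 15, loop
  ADD #9: R0 = 8 + 1 = 9  → 9 < 15, loop
  ADD #10: R0 = 9 + 1 = 10  → 10 < 15, loop
  ADD #11: R0 = 10 + 1 = 11  → 11 < 15, loop
  ADD #12: R0 = 11 + 1 = 12  → 12 < 15, loop
  ADD #13: R0 = 12 + 1 = 13  → 13 < 15, loop
  ADD #14: R0 = 13 + 1 = 14  → 14 < 15, loop
  ADD #15: R0 = 14 + 1 = 15  → 15 >= 15, exit
Total ADD instructions: 15

15


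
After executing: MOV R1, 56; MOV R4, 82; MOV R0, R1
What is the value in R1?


Register state trace:
  MOV R1, 56  → R1 = 56
  MOV R4, 82  → R4 = 82
  MOV R0, R1  → R0 = 56
Final: R1 = 56

56


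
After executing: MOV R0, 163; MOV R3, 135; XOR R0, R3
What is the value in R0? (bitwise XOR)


Register state trace:
  MOV R0, 163  → R0 = 163 (0b10100011)
  MOV R3, 135  → R3 = 135 (0b10000111)
  XOR R0, R3  → R0 = 163 XOR 135 = 36 (0b00100100)
Final: R0 = 36

36


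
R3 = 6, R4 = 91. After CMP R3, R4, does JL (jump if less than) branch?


Trace:
  R3 = 6, R4 = 91
  CMP R3, R4  → compares 6 vs 91
  JL checks: is 6 less than 91?
  6 < 91, so condition is true
Branch taken: Yes

Yes


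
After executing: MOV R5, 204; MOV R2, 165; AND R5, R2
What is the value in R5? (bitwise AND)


Register state trace:
  MOV R5, 204  → R5 = 204 (0b11001100)
  MOV R2, 165  → R2 = 165 (0b10100101)
  AND R5, R2  → R5 = 204 AND 165 = 132 (0b10000100)
Final: R5 = 132

132


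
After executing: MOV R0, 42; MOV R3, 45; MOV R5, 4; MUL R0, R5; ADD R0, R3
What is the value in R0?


Register state trace:
  MOV R0, 42  → R0 = 42
  MOV R3, 45  → R3 = 45
  MOV R5, 4  → R5 = 4
  MUL R0, R5  → R0 = 42 * 4 = 168
  ADD R0, R3  → R0 = 168 + 45 = 213
Final: R0 = 213

213


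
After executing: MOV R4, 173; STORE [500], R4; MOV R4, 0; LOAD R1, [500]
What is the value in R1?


Register and memory trace:
  MOV R4, 173  → R4 = 173
  STORE [500], R4  → mem[500] = 173
  MOV R4, 0  → R4 = 0
  LOAD R1, [500]  → R1 = mem[500] = 173
Final: R1 = 173

173


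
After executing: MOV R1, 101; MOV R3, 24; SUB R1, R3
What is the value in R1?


Register state trace:
  MOV R1, 101  → R1 = 101
  MOV R3, 24  → R3 = 24
  SUB R1, R3  → R1 = 101 - 24 = 77
Final: R1 = 77

77


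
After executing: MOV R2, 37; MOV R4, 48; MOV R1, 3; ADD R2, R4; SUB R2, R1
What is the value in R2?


Register state trace:
  MOV R2, 37  → R2 = 37
  MOV R4, 48  → R4 = 48
  MOV R1, 3  → R1 = 3
  ADD R2, R4  → R2 = 37 + 48 = 85
  SUB R2, R1  → R2 = 85 - 3 = 82
Final: R2 = 82

82


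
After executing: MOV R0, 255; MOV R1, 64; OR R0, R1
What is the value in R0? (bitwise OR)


Register state trace:
  MOV R0, 255  → R0 = 255 (0b11111111)
  MOV R1, 64  → R1 = 64 (0b01000000)
  OR R0, R1   → R0 = 255 OR 64 = 255 (0b11111111)
Final: R0 = 255

255


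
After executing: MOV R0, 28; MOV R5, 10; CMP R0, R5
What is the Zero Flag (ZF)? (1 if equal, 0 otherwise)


Register state trace:
  MOV R0, 28  → R0 = 28
  MOV R5, 10  → R5 = 10
  CMP R0, R5  → computes 28 - 10 = 18
  Result is nonzero, so values are not equal
ZF = 0

0


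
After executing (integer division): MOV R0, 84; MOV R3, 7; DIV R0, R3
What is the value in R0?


Register state trace:
  MOV R0, 84  → R0 = 84
  MOV R3, 7  → R3 = 7
  DIV R0, R3  → R0 = 84 // 7 = 12
Final: R0 = 12

12


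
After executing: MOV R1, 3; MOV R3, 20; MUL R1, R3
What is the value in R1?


Register state trace:
  MOV R1, 3  → R1 = 3
  MOV R3, 20  → R3 = 20
  MUL R1, R3  → R1 = 3 * 20 = 60
Final: R1 = 60

60


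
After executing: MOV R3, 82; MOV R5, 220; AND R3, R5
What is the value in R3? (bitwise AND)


Register state trace:
  MOV R3, 82  → R3 = 82 (0b01010010)
  MOV R5, 220  → R5 = 220 (0b11011100)
  AND R3, R5  → R3 = 82 AND 220 = 80 (0b01010000)
Final: R3 = 80

80


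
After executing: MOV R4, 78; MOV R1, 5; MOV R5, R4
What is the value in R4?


Register state trace:
  MOV R4, 78  → R4 = 78
  MOV R1, 5  → R1 = 5
  MOV R5, R4  → R5 = 78
Final: R4 = 78

78


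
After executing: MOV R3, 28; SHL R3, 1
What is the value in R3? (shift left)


Register state trace:
  MOV R3, 28  → R3 = 28
  SHL R3, 1  → R3 = 28 << 1 = 28 * 2^1 = 56
Final: R3 = 56

56


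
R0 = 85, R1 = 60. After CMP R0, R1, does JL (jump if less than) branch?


Trace:
  R0 = 85, R1 = 60
  CMP R0, R1  → compares 85 vs 60
  JL checks: is 85 less than 60?
  85 > 60, so condition is false
Branch taken: No

No


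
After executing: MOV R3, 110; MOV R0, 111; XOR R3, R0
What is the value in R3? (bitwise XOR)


Register state trace:
  MOV R3, 110  → R3 = 110 (0b01101110)
  MOV R0, 111  → R0 = 111 (0b01101111)
  XOR R3, R0  → R3 = 110 XOR 111 = 1 (0b00000001)
Final: R3 = 1

1


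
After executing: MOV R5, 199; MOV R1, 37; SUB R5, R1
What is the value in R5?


Register state trace:
  MOV R5, 199  → R5 = 199
  MOV R1, 37  → R1 = 37
  SUB R5, R1  → R5 = 199 - 37 = 162
Final: R5 = 162

162


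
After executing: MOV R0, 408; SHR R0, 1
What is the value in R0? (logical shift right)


Register state trace:
  MOV R0, 408  → R0 = 408
  SHR R0, 1  → R0 = 408 >> 1 = 408 // 2^1 = 204
Final: R0 = 204

204


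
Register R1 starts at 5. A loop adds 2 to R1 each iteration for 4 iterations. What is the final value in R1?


Starting value: R1 = 5
  Iter 1: R1 = 5 + 2 = 7
  Iter 2: R1 = 7 + 2 = 9
  Iter 3: R1 = 9 + 2 = 11
  Iter 4: R1 = 11 + 2 = 13
Final: R1 = 13

13


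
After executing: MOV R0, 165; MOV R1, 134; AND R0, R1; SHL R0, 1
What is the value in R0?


Register state trace:
  MOV R0, 165  → R0 = 165 (0b10100101)
  MOV R1, 134  → R1 = 134 (0b10000110)
  AND R0, R1  → R0 = 165 AND 134 = 132 (0b10000100)
  SHL R0, 1  → R0 = 132 << 1 = 264
Final: R0 = 264

264


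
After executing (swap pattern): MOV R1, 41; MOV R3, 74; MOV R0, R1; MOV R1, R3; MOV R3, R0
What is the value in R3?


Register state trace (swap pattern):
  MOV R1, 41  → R1 = 41
  MOV R3, 74  → R3 = 74
  MOV R0, R1  → R0 = 41  (save R1)
  MOV R1, R3  → R1 = 74  (R1 gets R3's value)
  MOV R3, R0  → R3 = 41  (R3 gets saved value)
Final: R3 = 41

41


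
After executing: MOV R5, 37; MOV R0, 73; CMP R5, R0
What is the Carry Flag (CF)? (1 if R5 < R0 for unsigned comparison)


Register state trace:
  MOV R5, 37  → R5 = 37
  MOV R0, 73  → R0 = 73
  CMP R5, R0  → unsigned 37 - 73: borrow occurs
  37 < 73, so CF = 1
CF = 1

1


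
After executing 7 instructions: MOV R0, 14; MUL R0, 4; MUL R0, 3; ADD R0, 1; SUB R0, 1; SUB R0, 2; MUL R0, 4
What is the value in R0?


Register state trace:
  MOV R0, 14  → R0 = 14
  MUL R0, 4  → R0 = 14 * 4 = 56
  MUL R0, 3  → R0 = 56 * 3 = 168
  ADD R0, 1  → R0 = 168 + 1 = 169
  SUB R0, 1  → R0 = 169 - 1 = 168
  SUB R0, 2  → R0 = 168 - 2 = 166
  MUL R0, 4  → R0 = 166 * 4 = 664
Final: R0 = 664

664


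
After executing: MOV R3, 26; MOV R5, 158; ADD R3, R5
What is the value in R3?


Register state trace:
  MOV R3, 26  → R3 = 26
  MOV R5, 158  → R5 = 158
  ADD R3, R5  → R3 = 26 + 158 = 184
Final: R3 = 184

184


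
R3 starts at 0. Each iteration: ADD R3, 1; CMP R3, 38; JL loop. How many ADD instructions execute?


Loop trace (R3 starts at 0, target 38, step 1):
  ADD #1: R3 = 0 + 1 = 1  → 1 < 38, loop
  ADD #2: R3 = 1 + 1 = 2  → 2 < 38, loop
  ADD #3: R3 = 2 + 1 = 3  → 3 < 38, loop
  ADD #4: R3 = 3 + 1 = 4  → 4 < 38, loop
  ADD #5: R3 = 4 + 1 = 5  → 5 < 38, loop
  ADD #6: R3 = 5 + 1 = 6  → 6 < 38, loop
  ADD #7: R3 = 6 + 1 = 7  → 7 < 38, loop
  ADD #8: R3 = 7 + 1 = 8  → 8 < 38, loop
  ADD #9: R3 = 8 + 1 = 9  → 9 < 38, loop
  ADD #10: R3 = 9 + 1 = 10  → 10 < 38, loop
  ADD #11: R3 = 10 + 1 = 11  → 11 < 38, loop
  ADD #12: R3 = 11 + 1 = 12  → 12 < 38, loop
  ADD #13: R3 = 12 + 1 = 13  → 13 < 38, loop
  ADD #14: R3 = 13 + 1 = 14  → 14 < 38, loop
  ADD #15: R3 = 14 + 1 = 15  → 15 < 38, loop
  ADD #16: R3 = 15 + 1 = 16  → 16 < 38, loop
  ADD #17: R3 = 16 + 1 = 17  → 17 < 38, loop
  ADD #18: R3 = 17 + 1 = 18  → 18 < 38, loop
  ADD #19: R3 = 18 + 1 = 19  → 19 < 38, loop
  ADD #20: R3 = 19 + 1 = 20  → 20 < 38, loop
  ADD #21: R3 = 20 + 1 = 21  → 21 < 38, loop
  ADD #22: R3 = 21 + 1 = 22  → 22 < 38, loop
  ADD #23: R3 = 22 + 1 = 23  → 23 < 38, loop
  ADD #24: R3 = 23 + 1 = 24  → 24 < 38, loop
  ADD #25: R3 = 24 + 1 = 25  → 25 < 38, loop
  ADD #26: R3 = 25 + 1 = 26  → 26 < 38, loop
  ADD #27: R3 = 26 + 1 = 27  → 27 < 38, loop
  ADD #28: R3 = 27 + 1 = 28  → 28 < 38, loop
  ADD #29: R3 = 28 + 1 = 29  → 29 < 38, loop
  ADD #30: R3 = 29 + 1 = 30  → 30 < 38, loop
  ADD #31: R3 = 30 + 1 = 31  → 31 < 38, loop
  ADD #32: R3 = 31 + 1 = 32  → 32 < 38, loop
  ADD #33: R3 = 32 + 1 = 33  → 33 < 38, loop
  ADD #34: R3 = 33 + 1 = 34  → 34 < 38, loop
  ADD #35: R3 = 34 + 1 = 35  → 35 < 38, loop
  ADD #36: R3 = 35 + 1 = 36  → 36 < 38, loop
  ADD #37: R3 = 36 + 1 = 37  → 37 < 38, loop
  ADD #38: R3 = 37 + 1 = 38  → 38 >= 38, exit
Total ADD instructions: 38

38


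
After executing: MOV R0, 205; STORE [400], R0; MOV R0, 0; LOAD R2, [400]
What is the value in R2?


Register and memory trace:
  MOV R0, 205  → R0 = 205
  STORE [400], R0  → mem[400] = 205
  MOV R0, 0  → R0 = 0
  LOAD R2, [400]  → R2 = mem[400] = 205
Final: R2 = 205

205


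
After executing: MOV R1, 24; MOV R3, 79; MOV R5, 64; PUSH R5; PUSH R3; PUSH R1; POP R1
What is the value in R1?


Stack trace (top is rightmost):
  MOV R1, 24  → R1 = 24
  MOV R3, 79  → R3 = 79
  MOV R5, 64  → R5 = 64
  PUSH R5  → stack: [64]
  PUSH R3  → stack: [64, 79]
  PUSH R1  → stack: [64, 79, 24]
  POP R1  → R1 = 24, stack: [64, 79]
Final: R1 = 24

24


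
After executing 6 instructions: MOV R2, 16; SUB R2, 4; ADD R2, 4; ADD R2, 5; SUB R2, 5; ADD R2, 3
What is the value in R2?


Register state trace:
  MOV R2, 16  → R2 = 16
  SUB R2, 4  → R2 = 16 - 4 = 12
  ADD R2, 4  → R2 = 12 + 4 = 16
  ADD R2, 5  → R2 = 16 + 5 = 21
  SUB R2, 5  → R2 = 21 - 5 = 16
  ADD R2, 3  → R2 = 16 + 3 = 19
Final: R2 = 19

19


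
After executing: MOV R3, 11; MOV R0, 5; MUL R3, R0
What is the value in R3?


Register state trace:
  MOV R3, 11  → R3 = 11
  MOV R0, 5  → R0 = 5
  MUL R3, R0  → R3 = 11 * 5 = 55
Final: R3 = 55

55


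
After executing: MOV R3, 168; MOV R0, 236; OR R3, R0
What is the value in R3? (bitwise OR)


Register state trace:
  MOV R3, 168  → R3 = 168 (0b10101000)
  MOV R0, 236  → R0 = 236 (0b11101100)
  OR R3, R0   → R3 = 168 OR 236 = 236 (0b11101100)
Final: R3 = 236

236


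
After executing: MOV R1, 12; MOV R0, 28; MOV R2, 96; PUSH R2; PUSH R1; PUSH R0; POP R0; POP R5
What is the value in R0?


Stack trace (top is rightmost):
  MOV R1, 12  → R1 = 12
  MOV R0, 28  → R0 = 28
  MOV R2, 96  → R2 = 96
  PUSH R2  → stack: [96]
  PUSH R1  → stack: [96, 12]
  PUSH R0  → stack: [96, 12, 28]
  POP R0  → R0 = 28, stack: [96, 12]
  POP R5  → R5 = 12, stack: [96]
Final: R0 = 28

28


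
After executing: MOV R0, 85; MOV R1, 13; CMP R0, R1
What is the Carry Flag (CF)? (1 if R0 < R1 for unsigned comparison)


Register state trace:
  MOV R0, 85  → R0 = 85
  MOV R1, 13  → R1 = 13
  CMP R0, R1  → unsigned 85 - 13: no borrow
  85 >= 13, so CF = 0
CF = 0

0


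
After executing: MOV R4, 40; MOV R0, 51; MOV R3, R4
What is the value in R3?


Register state trace:
  MOV R4, 40  → R4 = 40
  MOV R0, 51  → R0 = 51
  MOV R3, R4  → R3 = 40
Final: R3 = 40

40


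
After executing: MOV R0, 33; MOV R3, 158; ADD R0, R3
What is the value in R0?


Register state trace:
  MOV R0, 33  → R0 = 33
  MOV R3, 158  → R3 = 158
  ADD R0, R3  → R0 = 33 + 158 = 191
Final: R0 = 191

191


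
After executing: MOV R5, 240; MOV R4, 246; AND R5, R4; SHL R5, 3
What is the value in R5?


Register state trace:
  MOV R5, 240  → R5 = 240 (0b11110000)
  MOV R4, 246  → R4 = 246 (0b11110110)
  AND R5, R4  → R5 = 240 AND 246 = 240 (0b11110000)
  SHL R5, 3  → R5 = 240 << 3 = 1920
Final: R5 = 1920

1920


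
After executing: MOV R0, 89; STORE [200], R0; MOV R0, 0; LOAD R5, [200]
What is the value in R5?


Register and memory trace:
  MOV R0, 89  → R0 = 89
  STORE [200], R0  → mem[200] = 89
  MOV R0, 0  → R0 = 0
  LOAD R5, [200]  → R5 = mem[200] = 89
Final: R5 = 89

89


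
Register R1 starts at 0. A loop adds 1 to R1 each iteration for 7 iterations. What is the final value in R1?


Starting value: R1 = 0
  Iter 1: R1 = 0 + 1 = 1
  Iter 2: R1 = 1 + 1 = 2
  Iter 3: R1 = 2 + 1 = 3
  Iter 4: R1 = 3 + 1 = 4
  Iter 5: R1 = 4 + 1 = 5
  Iter 6: R1 = 5 + 1 = 6
  Iter 7: R1 = 6 + 1 = 7
Final: R1 = 7

7


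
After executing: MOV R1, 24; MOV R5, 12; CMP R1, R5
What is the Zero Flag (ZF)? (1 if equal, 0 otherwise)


Register state trace:
  MOV R1, 24  → R1 = 24
  MOV R5, 12  → R5 = 12
  CMP R1, R5  → computes 24 - 12 = 12
  Result is nonzero, so values are not equal
ZF = 0

0


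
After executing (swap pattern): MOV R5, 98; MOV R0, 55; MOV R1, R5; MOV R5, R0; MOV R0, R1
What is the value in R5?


Register state trace (swap pattern):
  MOV R5, 98  → R5 = 98
  MOV R0, 55  → R0 = 55
  MOV R1, R5  → R1 = 98  (save R5)
  MOV R5, R0  → R5 = 55  (R5 gets R0's value)
  MOV R0, R1  → R0 = 98  (R0 gets saved value)
Final: R5 = 55

55


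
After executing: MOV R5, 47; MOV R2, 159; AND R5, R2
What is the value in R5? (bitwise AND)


Register state trace:
  MOV R5, 47  → R5 = 47 (0b00101111)
  MOV R2, 159  → R2 = 159 (0b10011111)
  AND R5, R2  → R5 = 47 AND 159 = 15 (0b00001111)
Final: R5 = 15

15


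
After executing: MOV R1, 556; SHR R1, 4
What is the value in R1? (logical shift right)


Register state trace:
  MOV R1, 556  → R1 = 556
  SHR R1, 4  → R1 = 556 >> 4 = 556 // 2^4 = 34
Final: R1 = 34

34


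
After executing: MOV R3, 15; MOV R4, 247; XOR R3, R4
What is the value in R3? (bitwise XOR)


Register state trace:
  MOV R3, 15  → R3 = 15 (0b00001111)
  MOV R4, 247  → R4 = 247 (0b11110111)
  XOR R3, R4  → R3 = 15 XOR 247 = 248 (0b11111000)
Final: R3 = 248

248


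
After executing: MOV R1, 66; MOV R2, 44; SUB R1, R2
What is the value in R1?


Register state trace:
  MOV R1, 66  → R1 = 66
  MOV R2, 44  → R2 = 44
  SUB R1, R2  → R1 = 66 - 44 = 22
Final: R1 = 22

22


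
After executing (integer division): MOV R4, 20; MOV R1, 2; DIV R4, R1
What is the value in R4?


Register state trace:
  MOV R4, 20  → R4 = 20
  MOV R1, 2  → R1 = 2
  DIV R4, R1  → R4 = 20 // 2 = 10
Final: R4 = 10

10


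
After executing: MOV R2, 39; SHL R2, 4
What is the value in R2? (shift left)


Register state trace:
  MOV R2, 39  → R2 = 39
  SHL R2, 4  → R2 = 39 << 4 = 39 * 2^4 = 624
Final: R2 = 624

624


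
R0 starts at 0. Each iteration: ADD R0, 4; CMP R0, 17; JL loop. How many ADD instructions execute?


Loop trace (R0 starts at 0, target 17, step 4):
  ADD #1: R0 = 0 + 4 = 4  → 4 < 17, loop
  ADD #2: R0 = 4 + 4 = 8  → 8 < 17, loop
  ADD #3: R0 = 8 + 4 = 12  → 12 < 17, loop
  ADD #4: R0 = 12 + 4 = 16  → 16 < 17, loop
  ADD #5: R0 = 16 + 4 = 20  → 20 >= 17, exit
Total ADD instructions: 5

5


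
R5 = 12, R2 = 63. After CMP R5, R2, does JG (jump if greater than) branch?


Trace:
  R5 = 12, R2 = 63
  CMP R5, R2  → compares 12 vs 63
  JG checks: is 12 greater than 63?
  12 < 63, so condition is false
Branch taken: No

No


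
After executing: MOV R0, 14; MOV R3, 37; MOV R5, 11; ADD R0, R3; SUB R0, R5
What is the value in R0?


Register state trace:
  MOV R0, 14  → R0 = 14
  MOV R3, 37  → R3 = 37
  MOV R5, 11  → R5 = 11
  ADD R0, R3  → R0 = 14 + 37 = 51
  SUB R0, R5  → R0 = 51 - 11 = 40
Final: R0 = 40

40


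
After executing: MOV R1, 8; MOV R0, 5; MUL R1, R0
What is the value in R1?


Register state trace:
  MOV R1, 8  → R1 = 8
  MOV R0, 5  → R0 = 5
  MUL R1, R0  → R1 = 8 * 5 = 40
Final: R1 = 40

40


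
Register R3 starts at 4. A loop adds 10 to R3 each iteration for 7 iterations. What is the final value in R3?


Starting value: R3 = 4
  Iter 1: R3 = 4 + 10 = 14
  Iter 2: R3 = 14 + 10 = 24
  Iter 3: R3 = 24 + 10 = 34
  Iter 4: R3 = 34 + 10 = 44
  Iter 5: R3 = 44 + 10 = 54
  Iter 6: R3 = 54 + 10 = 64
  Iter 7: R3 = 64 + 10 = 74
Final: R3 = 74

74


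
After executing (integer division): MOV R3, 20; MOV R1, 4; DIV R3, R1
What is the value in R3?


Register state trace:
  MOV R3, 20  → R3 = 20
  MOV R1, 4  → R1 = 4
  DIV R3, R1  → R3 = 20 // 4 = 5
Final: R3 = 5

5


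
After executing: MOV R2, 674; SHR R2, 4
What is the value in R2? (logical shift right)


Register state trace:
  MOV R2, 674  → R2 = 674
  SHR R2, 4  → R2 = 674 >> 4 = 674 // 2^4 = 42
Final: R2 = 42

42


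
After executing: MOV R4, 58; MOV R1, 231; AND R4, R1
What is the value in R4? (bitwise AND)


Register state trace:
  MOV R4, 58  → R4 = 58 (0b00111010)
  MOV R1, 231  → R1 = 231 (0b11100111)
  AND R4, R1  → R4 = 58 AND 231 = 34 (0b00100010)
Final: R4 = 34

34


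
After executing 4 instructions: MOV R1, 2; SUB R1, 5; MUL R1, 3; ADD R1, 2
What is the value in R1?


Register state trace:
  MOV R1, 2  → R1 = 2
  SUB R1, 5  → R1 = 2 - 5 = -3
  MUL R1, 3  → R1 = -3 * 3 = -9
  ADD R1, 2  → R1 = -9 + 2 = -7
Final: R1 = -7

-7


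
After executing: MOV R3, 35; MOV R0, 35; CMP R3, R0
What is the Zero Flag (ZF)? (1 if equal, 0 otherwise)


Register state trace:
  MOV R3, 35  → R3 = 35
  MOV R0, 35  → R0 = 35
  CMP R3, R0  → computes 35 - 35 = 0
  Result is zero, so values are equal
ZF = 1

1


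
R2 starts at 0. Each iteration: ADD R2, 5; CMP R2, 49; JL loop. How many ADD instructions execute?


Loop trace (R2 starts at 0, target 49, step 5):
  ADD #1: R2 = 0 + 5 = 5  → 5 < 49, loop
  ADD #2: R2 = 5 + 5 = 10  → 10 < 49, loop
  ADD #3: R2 = 10 + 5 = 15  → 15 < 49, loop
  ADD #4: R2 = 15 + 5 = 20  → 20 < 49, loop
  ADD #5: R2 = 20 + 5 = 25  → 25 < 49, loop
  ADD #6: R2 = 25 + 5 = 30  → 30 < 49, loop
  ADD #7: R2 = 30 + 5 = 35  → 35 < 49, loop
  ADD #8: R2 = 35 + 5 = 40  → 40 < 49, loop
  ADD #9: R2 = 40 + 5 = 45  → 45 < 49, loop
  ADD #10: R2 = 45 + 5 = 50  → 50 >= 49, exit
Total ADD instructions: 10

10


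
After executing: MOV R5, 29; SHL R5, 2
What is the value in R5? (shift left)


Register state trace:
  MOV R5, 29  → R5 = 29
  SHL R5, 2  → R5 = 29 << 2 = 29 * 2^2 = 116
Final: R5 = 116

116


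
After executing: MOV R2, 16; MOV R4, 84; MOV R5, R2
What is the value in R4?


Register state trace:
  MOV R2, 16  → R2 = 16
  MOV R4, 84  → R4 = 84
  MOV R5, R2  → R5 = 16
Final: R4 = 84

84


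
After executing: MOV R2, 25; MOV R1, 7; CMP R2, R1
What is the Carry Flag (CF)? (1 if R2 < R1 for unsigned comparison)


Register state trace:
  MOV R2, 25  → R2 = 25
  MOV R1, 7  → R1 = 7
  CMP R2, R1  → unsigned 25 - 7: no borrow
  25 >= 7, so CF = 0
CF = 0

0


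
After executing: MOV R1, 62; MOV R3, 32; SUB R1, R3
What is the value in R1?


Register state trace:
  MOV R1, 62  → R1 = 62
  MOV R3, 32  → R3 = 32
  SUB R1, R3  → R1 = 62 - 32 = 30
Final: R1 = 30

30


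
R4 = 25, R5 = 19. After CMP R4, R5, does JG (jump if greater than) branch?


Trace:
  R4 = 25, R5 = 19
  CMP R4, R5  → compares 25 vs 19
  JG checks: is 25 greater than 19?
  25 > 19, so condition is true
Branch taken: Yes

Yes


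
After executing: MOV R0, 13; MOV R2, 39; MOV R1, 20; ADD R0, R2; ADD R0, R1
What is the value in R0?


Register state trace:
  MOV R0, 13  → R0 = 13
  MOV R2, 39  → R2 = 39
  MOV R1, 20  → R1 = 20
  ADD R0, R2  → R0 = 13 + 39 = 52
  ADD R0, R1  → R0 = 52 + 20 = 72
Final: R0 = 72

72


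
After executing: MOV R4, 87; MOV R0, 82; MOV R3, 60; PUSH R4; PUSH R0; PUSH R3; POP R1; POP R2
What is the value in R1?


Stack trace (top is rightmost):
  MOV R4, 87  → R4 = 87
  MOV R0, 82  → R0 = 82
  MOV R3, 60  → R3 = 60
  PUSH R4  → stack: [87]
  PUSH R0  → stack: [87, 82]
  PUSH R3  → stack: [87, 82, 60]
  POP R1  → R1 = 60, stack: [87, 82]
  POP R2  → R2 = 82, stack: [87]
Final: R1 = 60

60


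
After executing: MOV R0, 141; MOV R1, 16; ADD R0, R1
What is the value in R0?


Register state trace:
  MOV R0, 141  → R0 = 141
  MOV R1, 16  → R1 = 16
  ADD R0, R1  → R0 = 141 + 16 = 157
Final: R0 = 157

157


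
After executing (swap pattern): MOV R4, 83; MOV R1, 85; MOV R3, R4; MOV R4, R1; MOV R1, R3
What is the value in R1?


Register state trace (swap pattern):
  MOV R4, 83  → R4 = 83
  MOV R1, 85  → R1 = 85
  MOV R3, R4  → R3 = 83  (save R4)
  MOV R4, R1  → R4 = 85  (R4 gets R1's value)
  MOV R1, R3  → R1 = 83  (R1 gets saved value)
Final: R1 = 83

83


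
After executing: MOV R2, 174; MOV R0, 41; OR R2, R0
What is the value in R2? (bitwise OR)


Register state trace:
  MOV R2, 174  → R2 = 174 (0b10101110)
  MOV R0, 41  → R0 = 41 (0b00101001)
  OR R2, R0   → R2 = 174 OR 41 = 175 (0b10101111)
Final: R2 = 175

175


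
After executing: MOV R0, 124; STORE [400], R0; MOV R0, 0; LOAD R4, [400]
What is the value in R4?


Register and memory trace:
  MOV R0, 124  → R0 = 124
  STORE [400], R0  → mem[400] = 124
  MOV R0, 0  → R0 = 0
  LOAD R4, [400]  → R4 = mem[400] = 124
Final: R4 = 124

124


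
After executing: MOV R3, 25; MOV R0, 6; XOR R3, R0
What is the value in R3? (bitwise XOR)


Register state trace:
  MOV R3, 25  → R3 = 25 (0b00011001)
  MOV R0, 6  → R0 = 6 (0b00000110)
  XOR R3, R0  → R3 = 25 XOR 6 = 31 (0b00011111)
Final: R3 = 31

31


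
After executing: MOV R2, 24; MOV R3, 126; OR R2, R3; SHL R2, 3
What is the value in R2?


Register state trace:
  MOV R2, 24  → R2 = 24 (0b00011000)
  MOV R3, 126  → R3 = 126 (0b01111110)
  OR R2, R3  → R2 = 24 OR 126 = 126 (0b01111110)
  SHL R2, 3  → R2 = 126 << 3 = 1008
Final: R2 = 1008

1008


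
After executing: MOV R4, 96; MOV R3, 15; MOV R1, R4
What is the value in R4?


Register state trace:
  MOV R4, 96  → R4 = 96
  MOV R3, 15  → R3 = 15
  MOV R1, R4  → R1 = 96
Final: R4 = 96

96


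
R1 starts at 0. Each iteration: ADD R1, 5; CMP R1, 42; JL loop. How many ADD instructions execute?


Loop trace (R1 starts at 0, target 42, step 5):
  ADD #1: R1 = 0 + 5 = 5  → 5 < 42, loop
  ADD #2: R1 = 5 + 5 = 10  → 10 < 42, loop
  ADD #3: R1 = 10 + 5 = 15  → 15 < 42, loop
  ADD #4: R1 = 15 + 5 = 20  → 20 < 42, loop
  ADD #5: R1 = 20 + 5 = 25  → 25 < 42, loop
  ADD #6: R1 = 25 + 5 = 30  → 30 < 42, loop
  ADD #7: R1 = 30 + 5 = 35  → 35 < 42, loop
  ADD #8: R1 = 35 + 5 = 40  → 40 < 42, loop
  ADD #9: R1 = 40 + 5 = 45  → 45 >= 42, exit
Total ADD instructions: 9

9


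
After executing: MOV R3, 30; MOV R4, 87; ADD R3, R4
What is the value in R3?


Register state trace:
  MOV R3, 30  → R3 = 30
  MOV R4, 87  → R4 = 87
  ADD R3, R4  → R3 = 30 + 87 = 117
Final: R3 = 117

117


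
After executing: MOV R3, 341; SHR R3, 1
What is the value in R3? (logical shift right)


Register state trace:
  MOV R3, 341  → R3 = 341
  SHR R3, 1  → R3 = 341 >> 1 = 341 // 2^1 = 170
Final: R3 = 170

170


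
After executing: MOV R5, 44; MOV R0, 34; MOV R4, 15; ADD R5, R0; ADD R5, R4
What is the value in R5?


Register state trace:
  MOV R5, 44  → R5 = 44
  MOV R0, 34  → R0 = 34
  MOV R4, 15  → R4 = 15
  ADD R5, R0  → R5 = 44 + 34 = 78
  ADD R5, R4  → R5 = 78 + 15 = 93
Final: R5 = 93

93


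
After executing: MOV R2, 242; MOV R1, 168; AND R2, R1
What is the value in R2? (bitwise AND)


Register state trace:
  MOV R2, 242  → R2 = 242 (0b11110010)
  MOV R1, 168  → R1 = 168 (0b10101000)
  AND R2, R1  → R2 = 242 AND 168 = 160 (0b10100000)
Final: R2 = 160

160


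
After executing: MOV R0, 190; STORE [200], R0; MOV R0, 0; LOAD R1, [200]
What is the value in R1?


Register and memory trace:
  MOV R0, 190  → R0 = 190
  STORE [200], R0  → mem[200] = 190
  MOV R0, 0  → R0 = 0
  LOAD R1, [200]  → R1 = mem[200] = 190
Final: R1 = 190

190


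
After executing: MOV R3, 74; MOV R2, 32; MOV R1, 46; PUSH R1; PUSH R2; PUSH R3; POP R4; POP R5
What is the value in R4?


Stack trace (top is rightmost):
  MOV R3, 74  → R3 = 74
  MOV R2, 32  → R2 = 32
  MOV R1, 46  → R1 = 46
  PUSH R1  → stack: [46]
  PUSH R2  → stack: [46, 32]
  PUSH R3  → stack: [46, 32, 74]
  POP R4  → R4 = 74, stack: [46, 32]
  POP R5  → R5 = 32, stack: [46]
Final: R4 = 74

74


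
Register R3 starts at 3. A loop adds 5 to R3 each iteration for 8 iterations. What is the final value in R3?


Starting value: R3 = 3
  Iter 1: R3 = 3 + 5 = 8
  Iter 2: R3 = 8 + 5 = 13
  Iter 3: R3 = 13 + 5 = 18
  Iter 4: R3 = 18 + 5 = 23
  Iter 5: R3 = 23 + 5 = 28
  Iter 6: R3 = 28 + 5 = 33
  Iter 7: R3 = 33 + 5 = 38
  Iter 8: R3 = 38 + 5 = 43
Final: R3 = 43

43


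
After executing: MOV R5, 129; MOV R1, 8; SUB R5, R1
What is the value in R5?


Register state trace:
  MOV R5, 129  → R5 = 129
  MOV R1, 8  → R1 = 8
  SUB R5, R1  → R5 = 129 - 8 = 121
Final: R5 = 121

121


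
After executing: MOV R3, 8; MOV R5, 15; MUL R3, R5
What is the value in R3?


Register state trace:
  MOV R3, 8  → R3 = 8
  MOV R5, 15  → R5 = 15
  MUL R3, R5  → R3 = 8 * 15 = 120
Final: R3 = 120

120


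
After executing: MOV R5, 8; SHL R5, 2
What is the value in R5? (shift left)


Register state trace:
  MOV R5, 8  → R5 = 8
  SHL R5, 2  → R5 = 8 << 2 = 8 * 2^2 = 32
Final: R5 = 32

32


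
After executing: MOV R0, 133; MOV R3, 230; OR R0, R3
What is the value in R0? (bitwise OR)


Register state trace:
  MOV R0, 133  → R0 = 133 (0b10000101)
  MOV R3, 230  → R3 = 230 (0b11100110)
  OR R0, R3   → R0 = 133 OR 230 = 231 (0b11100111)
Final: R0 = 231

231


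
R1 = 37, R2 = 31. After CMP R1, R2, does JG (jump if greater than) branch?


Trace:
  R1 = 37, R2 = 31
  CMP R1, R2  → compares 37 vs 31
  JG checks: is 37 greater than 31?
  37 > 31, so condition is true
Branch taken: Yes

Yes


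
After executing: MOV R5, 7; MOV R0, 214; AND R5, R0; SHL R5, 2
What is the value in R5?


Register state trace:
  MOV R5, 7  → R5 = 7 (0b00000111)
  MOV R0, 214  → R0 = 214 (0b11010110)
  AND R5, R0  → R5 = 7 AND 214 = 6 (0b00000110)
  SHL R5, 2  → R5 = 6 << 2 = 24
Final: R5 = 24

24


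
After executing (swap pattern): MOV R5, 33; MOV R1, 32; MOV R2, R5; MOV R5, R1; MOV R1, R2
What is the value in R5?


Register state trace (swap pattern):
  MOV R5, 33  → R5 = 33
  MOV R1, 32  → R1 = 32
  MOV R2, R5  → R2 = 33  (save R5)
  MOV R5, R1  → R5 = 32  (R5 gets R1's value)
  MOV R1, R2  → R1 = 33  (R1 gets saved value)
Final: R5 = 32

32


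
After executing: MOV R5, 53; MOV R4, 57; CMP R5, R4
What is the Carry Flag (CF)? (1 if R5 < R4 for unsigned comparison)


Register state trace:
  MOV R5, 53  → R5 = 53
  MOV R4, 57  → R4 = 57
  CMP R5, R4  → unsigned 53 - 57: borrow occurs
  53 < 57, so CF = 1
CF = 1

1


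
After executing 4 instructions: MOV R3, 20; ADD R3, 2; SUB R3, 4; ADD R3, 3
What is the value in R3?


Register state trace:
  MOV R3, 20  → R3 = 20
  ADD R3, 2  → R3 = 20 + 2 = 22
  SUB R3, 4  → R3 = 22 - 4 = 18
  ADD R3, 3  → R3 = 18 + 3 = 21
Final: R3 = 21

21


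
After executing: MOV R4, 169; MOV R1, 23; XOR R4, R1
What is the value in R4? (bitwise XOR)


Register state trace:
  MOV R4, 169  → R4 = 169 (0b10101001)
  MOV R1, 23  → R1 = 23 (0b00010111)
  XOR R4, R1  → R4 = 169 XOR 23 = 190 (0b10111110)
Final: R4 = 190

190


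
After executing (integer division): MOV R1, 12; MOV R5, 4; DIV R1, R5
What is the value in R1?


Register state trace:
  MOV R1, 12  → R1 = 12
  MOV R5, 4  → R5 = 4
  DIV R1, R5  → R1 = 12 // 4 = 3
Final: R1 = 3

3


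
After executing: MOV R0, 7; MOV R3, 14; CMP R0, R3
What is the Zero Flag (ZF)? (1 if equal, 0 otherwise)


Register state trace:
  MOV R0, 7  → R0 = 7
  MOV R3, 14  → R3 = 14
  CMP R0, R3  → computes 7 - 14 = -7
  Result is nonzero, so values are not equal
ZF = 0

0


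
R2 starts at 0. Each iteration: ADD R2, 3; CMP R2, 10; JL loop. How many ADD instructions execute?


Loop trace (R2 starts at 0, target 10, step 3):
  ADD #1: R2 = 0 + 3 = 3  → 3 < 10, loop
  ADD #2: R2 = 3 + 3 = 6  → 6 < 10, loop
  ADD #3: R2 = 6 + 3 = 9  → 9 < 10, loop
  ADD #4: R2 = 9 + 3 = 12  → 12 >= 10, exit
Total ADD instructions: 4

4


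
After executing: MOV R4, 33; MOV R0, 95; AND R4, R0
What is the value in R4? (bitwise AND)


Register state trace:
  MOV R4, 33  → R4 = 33 (0b00100001)
  MOV R0, 95  → R0 = 95 (0b01011111)
  AND R4, R0  → R4 = 33 AND 95 = 1 (0b00000001)
Final: R4 = 1

1


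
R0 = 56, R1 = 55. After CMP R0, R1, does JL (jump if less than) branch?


Trace:
  R0 = 56, R1 = 55
  CMP R0, R1  → compares 56 vs 55
  JL checks: is 56 less than 55?
  56 > 55, so condition is false
Branch taken: No

No


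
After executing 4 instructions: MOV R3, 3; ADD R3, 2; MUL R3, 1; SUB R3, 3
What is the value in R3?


Register state trace:
  MOV R3, 3  → R3 = 3
  ADD R3, 2  → R3 = 3 + 2 = 5
  MUL R3, 1  → R3 = 5 * 1 = 5
  SUB R3, 3  → R3 = 5 - 3 = 2
Final: R3 = 2

2


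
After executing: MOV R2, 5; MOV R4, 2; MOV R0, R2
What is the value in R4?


Register state trace:
  MOV R2, 5  → R2 = 5
  MOV R4, 2  → R4 = 2
  MOV R0, R2  → R0 = 5
Final: R4 = 2

2


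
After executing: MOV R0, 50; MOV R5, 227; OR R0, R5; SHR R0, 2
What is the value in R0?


Register state trace:
  MOV R0, 50  → R0 = 50 (0b00110010)
  MOV R5, 227  → R5 = 227 (0b11100011)
  OR R0, R5  → R0 = 50 OR 227 = 243 (0b11110011)
  SHR R0, 2  → R0 = 243 >> 2 = 60
Final: R0 = 60

60


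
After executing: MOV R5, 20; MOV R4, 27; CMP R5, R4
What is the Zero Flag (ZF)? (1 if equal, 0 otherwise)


Register state trace:
  MOV R5, 20  → R5 = 20
  MOV R4, 27  → R4 = 27
  CMP R5, R4  → computes 20 - 27 = -7
  Result is nonzero, so values are not equal
ZF = 0

0


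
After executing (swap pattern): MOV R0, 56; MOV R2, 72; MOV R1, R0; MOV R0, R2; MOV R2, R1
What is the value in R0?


Register state trace (swap pattern):
  MOV R0, 56  → R0 = 56
  MOV R2, 72  → R2 = 72
  MOV R1, R0  → R1 = 56  (save R0)
  MOV R0, R2  → R0 = 72  (R0 gets R2's value)
  MOV R2, R1  → R2 = 56  (R2 gets saved value)
Final: R0 = 72

72


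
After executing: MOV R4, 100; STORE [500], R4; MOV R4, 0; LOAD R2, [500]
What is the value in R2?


Register and memory trace:
  MOV R4, 100  → R4 = 100
  STORE [500], R4  → mem[500] = 100
  MOV R4, 0  → R4 = 0
  LOAD R2, [500]  → R2 = mem[500] = 100
Final: R2 = 100

100


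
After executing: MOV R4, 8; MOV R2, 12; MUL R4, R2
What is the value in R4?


Register state trace:
  MOV R4, 8  → R4 = 8
  MOV R2, 12  → R2 = 12
  MUL R4, R2  → R4 = 8 * 12 = 96
Final: R4 = 96

96


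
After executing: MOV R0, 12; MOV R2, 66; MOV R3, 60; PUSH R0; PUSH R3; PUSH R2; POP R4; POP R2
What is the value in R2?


Stack trace (top is rightmost):
  MOV R0, 12  → R0 = 12
  MOV R2, 66  → R2 = 66
  MOV R3, 60  → R3 = 60
  PUSH R0  → stack: [12]
  PUSH R3  → stack: [12, 60]
  PUSH R2  → stack: [12, 60, 66]
  POP R4  → R4 = 66, stack: [12, 60]
  POP R2  → R2 = 60, stack: [12]
Final: R2 = 60

60


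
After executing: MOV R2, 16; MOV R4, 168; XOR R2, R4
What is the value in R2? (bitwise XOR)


Register state trace:
  MOV R2, 16  → R2 = 16 (0b00010000)
  MOV R4, 168  → R4 = 168 (0b10101000)
  XOR R2, R4  → R2 = 16 XOR 168 = 184 (0b10111000)
Final: R2 = 184

184


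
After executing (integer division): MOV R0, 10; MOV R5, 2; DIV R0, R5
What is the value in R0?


Register state trace:
  MOV R0, 10  → R0 = 10
  MOV R5, 2  → R5 = 2
  DIV R0, R5  → R0 = 10 // 2 = 5
Final: R0 = 5

5


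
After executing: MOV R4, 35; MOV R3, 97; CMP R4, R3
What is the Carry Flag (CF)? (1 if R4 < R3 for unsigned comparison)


Register state trace:
  MOV R4, 35  → R4 = 35
  MOV R3, 97  → R3 = 97
  CMP R4, R3  → unsigned 35 - 97: borrow occurs
  35 < 97, so CF = 1
CF = 1

1


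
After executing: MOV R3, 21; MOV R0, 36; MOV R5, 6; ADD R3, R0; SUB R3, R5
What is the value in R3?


Register state trace:
  MOV R3, 21  → R3 = 21
  MOV R0, 36  → R0 = 36
  MOV R5, 6  → R5 = 6
  ADD R3, R0  → R3 = 21 + 36 = 57
  SUB R3, R5  → R3 = 57 - 6 = 51
Final: R3 = 51

51


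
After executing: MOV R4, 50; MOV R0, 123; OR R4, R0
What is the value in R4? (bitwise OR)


Register state trace:
  MOV R4, 50  → R4 = 50 (0b00110010)
  MOV R0, 123  → R0 = 123 (0b01111011)
  OR R4, R0   → R4 = 50 OR 123 = 123 (0b01111011)
Final: R4 = 123

123


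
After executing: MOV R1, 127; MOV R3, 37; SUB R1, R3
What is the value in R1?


Register state trace:
  MOV R1, 127  → R1 = 127
  MOV R3, 37  → R3 = 37
  SUB R1, R3  → R1 = 127 - 37 = 90
Final: R1 = 90

90


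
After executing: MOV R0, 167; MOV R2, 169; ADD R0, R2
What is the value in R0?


Register state trace:
  MOV R0, 167  → R0 = 167
  MOV R2, 169  → R2 = 169
  ADD R0, R2  → R0 = 167 + 169 = 336
Final: R0 = 336

336


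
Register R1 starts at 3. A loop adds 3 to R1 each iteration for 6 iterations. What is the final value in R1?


Starting value: R1 = 3
  Iter 1: R1 = 3 + 3 = 6
  Iter 2: R1 = 6 + 3 = 9
  Iter 3: R1 = 9 + 3 = 12
  Iter 4: R1 = 12 + 3 = 15
  Iter 5: R1 = 15 + 3 = 18
  Iter 6: R1 = 18 + 3 = 21
Final: R1 = 21

21


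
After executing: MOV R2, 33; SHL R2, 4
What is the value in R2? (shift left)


Register state trace:
  MOV R2, 33  → R2 = 33
  SHL R2, 4  → R2 = 33 << 4 = 33 * 2^4 = 528
Final: R2 = 528

528


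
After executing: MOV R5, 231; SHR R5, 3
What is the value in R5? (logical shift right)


Register state trace:
  MOV R5, 231  → R5 = 231
  SHR R5, 3  → R5 = 231 >> 3 = 231 // 2^3 = 28
Final: R5 = 28

28


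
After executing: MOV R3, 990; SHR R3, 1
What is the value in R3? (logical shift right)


Register state trace:
  MOV R3, 990  → R3 = 990
  SHR R3, 1  → R3 = 990 >> 1 = 990 // 2^1 = 495
Final: R3 = 495

495


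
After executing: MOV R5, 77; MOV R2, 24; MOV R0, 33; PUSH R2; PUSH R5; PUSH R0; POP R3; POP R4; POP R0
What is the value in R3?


Stack trace (top is rightmost):
  MOV R5, 77  → R5 = 77
  MOV R2, 24  → R2 = 24
  MOV R0, 33  → R0 = 33
  PUSH R2  → stack: [24]
  PUSH R5  → stack: [24, 77]
  PUSH R0  → stack: [24, 77, 33]
  POP R3  → R3 = 33, stack: [24, 77]
  POP R4  → R4 = 77, stack: [24]
  POP R0  → R0 = 24, stack: []
Final: R3 = 33

33


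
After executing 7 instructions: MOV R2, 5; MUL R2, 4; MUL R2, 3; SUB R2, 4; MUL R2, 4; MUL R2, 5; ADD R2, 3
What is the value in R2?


Register state trace:
  MOV R2, 5  → R2 = 5
  MUL R2, 4  → R2 = 5 * 4 = 20
  MUL R2, 3  → R2 = 20 * 3 = 60
  SUB R2, 4  → R2 = 60 - 4 = 56
  MUL R2, 4  → R2 = 56 * 4 = 224
  MUL R2, 5  → R2 = 224 * 5 = 1120
  ADD R2, 3  → R2 = 1120 + 3 = 1123
Final: R2 = 1123

1123


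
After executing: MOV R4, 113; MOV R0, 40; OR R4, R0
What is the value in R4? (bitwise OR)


Register state trace:
  MOV R4, 113  → R4 = 113 (0b01110001)
  MOV R0, 40  → R0 = 40 (0b00101000)
  OR R4, R0   → R4 = 113 OR 40 = 121 (0b01111001)
Final: R4 = 121

121


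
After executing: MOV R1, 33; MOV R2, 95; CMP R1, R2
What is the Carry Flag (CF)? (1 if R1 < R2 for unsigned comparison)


Register state trace:
  MOV R1, 33  → R1 = 33
  MOV R2, 95  → R2 = 95
  CMP R1, R2  → unsigned 33 - 95: borrow occurs
  33 < 95, so CF = 1
CF = 1

1


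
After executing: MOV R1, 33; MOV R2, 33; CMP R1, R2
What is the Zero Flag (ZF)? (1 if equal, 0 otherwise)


Register state trace:
  MOV R1, 33  → R1 = 33
  MOV R2, 33  → R2 = 33
  CMP R1, R2  → computes 33 - 33 = 0
  Result is zero, so values are equal
ZF = 1

1


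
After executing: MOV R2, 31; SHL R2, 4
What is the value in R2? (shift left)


Register state trace:
  MOV R2, 31  → R2 = 31
  SHL R2, 4  → R2 = 31 << 4 = 31 * 2^4 = 496
Final: R2 = 496

496


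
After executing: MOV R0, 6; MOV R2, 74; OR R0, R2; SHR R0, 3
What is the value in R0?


Register state trace:
  MOV R0, 6  → R0 = 6 (0b00000110)
  MOV R2, 74  → R2 = 74 (0b01001010)
  OR R0, R2  → R0 = 6 OR 74 = 78 (0b01001110)
  SHR R0, 3  → R0 = 78 >> 3 = 9
Final: R0 = 9

9


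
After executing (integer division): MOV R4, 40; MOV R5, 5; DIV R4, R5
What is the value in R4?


Register state trace:
  MOV R4, 40  → R4 = 40
  MOV R5, 5  → R5 = 5
  DIV R4, R5  → R4 = 40 // 5 = 8
Final: R4 = 8

8


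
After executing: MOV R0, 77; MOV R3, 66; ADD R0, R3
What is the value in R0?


Register state trace:
  MOV R0, 77  → R0 = 77
  MOV R3, 66  → R3 = 66
  ADD R0, R3  → R0 = 77 + 66 = 143
Final: R0 = 143

143


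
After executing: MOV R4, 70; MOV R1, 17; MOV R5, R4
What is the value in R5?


Register state trace:
  MOV R4, 70  → R4 = 70
  MOV R1, 17  → R1 = 17
  MOV R5, R4  → R5 = 70
Final: R5 = 70

70


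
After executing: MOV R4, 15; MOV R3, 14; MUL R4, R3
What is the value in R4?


Register state trace:
  MOV R4, 15  → R4 = 15
  MOV R3, 14  → R3 = 14
  MUL R4, R3  → R4 = 15 * 14 = 210
Final: R4 = 210

210


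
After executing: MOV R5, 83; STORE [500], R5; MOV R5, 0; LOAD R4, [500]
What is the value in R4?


Register and memory trace:
  MOV R5, 83  → R5 = 83
  STORE [500], R5  → mem[500] = 83
  MOV R5, 0  → R5 = 0
  LOAD R4, [500]  → R4 = mem[500] = 83
Final: R4 = 83

83


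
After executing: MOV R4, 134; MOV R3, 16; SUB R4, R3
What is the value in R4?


Register state trace:
  MOV R4, 134  → R4 = 134
  MOV R3, 16  → R3 = 16
  SUB R4, R3  → R4 = 134 - 16 = 118
Final: R4 = 118

118


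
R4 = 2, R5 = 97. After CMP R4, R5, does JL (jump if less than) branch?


Trace:
  R4 = 2, R5 = 97
  CMP R4, R5  → compares 2 vs 97
  JL checks: is 2 less than 97?
  2 < 97, so condition is true
Branch taken: Yes

Yes
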